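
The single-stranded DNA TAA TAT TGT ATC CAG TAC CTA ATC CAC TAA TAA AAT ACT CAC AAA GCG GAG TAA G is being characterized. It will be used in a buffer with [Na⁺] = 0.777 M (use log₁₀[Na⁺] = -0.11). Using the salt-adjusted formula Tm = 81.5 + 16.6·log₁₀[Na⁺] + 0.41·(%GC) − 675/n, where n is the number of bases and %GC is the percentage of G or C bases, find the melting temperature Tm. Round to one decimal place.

Length n = 55. Counting bases: A=23, T=14, C=11, G=7
G+C = 18, so %GC = 18/55 × 100 = 32.727%
Salt term: 16.6 × (-0.11) = -1.826
GC term: 0.41 × 32.727 = 13.418; length term: −675/55 = −12.273
Tm = 81.5 + (-1.826) + 13.418 − 12.273 = 80.819 → 80.8°C

80.8°C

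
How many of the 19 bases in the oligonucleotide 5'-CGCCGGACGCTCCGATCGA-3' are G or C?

Scanning the sequence gives C=8, T=2, A=3, G=6.
Total G or C: 6 + 8 = 14

14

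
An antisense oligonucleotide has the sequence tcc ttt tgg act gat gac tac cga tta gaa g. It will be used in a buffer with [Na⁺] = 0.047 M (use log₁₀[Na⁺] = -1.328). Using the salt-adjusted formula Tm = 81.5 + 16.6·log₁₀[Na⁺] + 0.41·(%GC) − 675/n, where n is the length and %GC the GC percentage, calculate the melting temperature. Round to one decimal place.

54.9°C

Length n = 31. Counting bases: A=8, C=6, G=7, T=10
G+C = 13, so %GC = 13/31 × 100 = 41.935%
Salt term: 16.6 × (-1.328) = -22.045
GC term: 0.41 × 41.935 = 17.193; length term: −675/31 = −21.774
Tm = 81.5 + (-22.045) + 17.193 − 21.774 = 54.874 → 54.9°C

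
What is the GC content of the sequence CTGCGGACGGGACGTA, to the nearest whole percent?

69%

C=4, G=7, A=3, T=2
G+C = 7 + 4 = 11 out of 16 bases
%GC = 11/16 × 100 = 68.75% ≈ 69%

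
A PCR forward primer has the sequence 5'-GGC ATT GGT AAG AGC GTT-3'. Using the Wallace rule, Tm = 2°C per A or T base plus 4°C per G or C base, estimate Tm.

T=5, C=2, G=7, A=4
A+T = 9, G+C = 9
Tm = 2×9 + 4×9 = 54°C

54°C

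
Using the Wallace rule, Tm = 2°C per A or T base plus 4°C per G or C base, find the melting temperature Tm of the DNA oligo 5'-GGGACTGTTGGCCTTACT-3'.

56°C

A=2, C=4, T=6, G=6
So N_AT = 8 and N_GC = 10.
Tm = 2×8 + 4×10 = 56°C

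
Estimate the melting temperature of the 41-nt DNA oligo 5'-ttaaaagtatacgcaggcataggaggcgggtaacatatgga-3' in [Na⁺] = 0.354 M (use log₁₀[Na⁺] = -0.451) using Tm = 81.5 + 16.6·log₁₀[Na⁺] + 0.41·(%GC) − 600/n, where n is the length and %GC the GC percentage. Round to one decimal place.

Length n = 41. G=13, T=8, A=15, C=5
G+C = 18, so %GC = 18/41 × 100 = 43.902%
Salt term: 16.6 × (-0.451) = -7.487
GC term: 0.41 × 43.902 = 18; length term: −600/41 = −14.634
Tm = 81.5 + (-7.487) + 18 − 14.634 = 77.379 → 77.4°C

77.4°C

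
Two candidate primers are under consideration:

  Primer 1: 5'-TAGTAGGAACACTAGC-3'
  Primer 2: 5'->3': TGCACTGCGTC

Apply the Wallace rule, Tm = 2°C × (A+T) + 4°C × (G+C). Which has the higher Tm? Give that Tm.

Primer 1: A+T=9, G+C=7 → Tm = 2(9)+4(7) = 46°C
Primer 2: A+T=4, G+C=7 → Tm = 2(4)+4(7) = 36°C
46°C vs 36°C → primer 1 is higher.

Primer 1, 46°C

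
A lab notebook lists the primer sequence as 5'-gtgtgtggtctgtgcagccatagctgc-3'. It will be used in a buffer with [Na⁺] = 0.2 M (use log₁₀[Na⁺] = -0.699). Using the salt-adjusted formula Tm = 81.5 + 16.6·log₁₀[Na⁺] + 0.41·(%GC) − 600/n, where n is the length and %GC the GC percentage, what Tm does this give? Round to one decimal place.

Length n = 27. Base counts: G=10, A=3, C=6, T=8
G+C = 16, so %GC = 16/27 × 100 = 59.259%
Salt term: 16.6 × (-0.699) = -11.603
GC term: 0.41 × 59.259 = 24.296; length term: −600/27 = −22.222
Tm = 81.5 + (-11.603) + 24.296 − 22.222 = 71.971 → 72.0°C

72.0°C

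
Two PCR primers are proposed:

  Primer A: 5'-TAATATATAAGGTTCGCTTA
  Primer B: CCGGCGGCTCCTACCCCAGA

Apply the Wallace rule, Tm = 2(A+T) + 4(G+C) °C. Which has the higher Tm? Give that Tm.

Primer A: A+T=15, G+C=5 → Tm = 2(15)+4(5) = 50°C
Primer B: A+T=5, G+C=15 → Tm = 2(5)+4(15) = 70°C
50°C vs 70°C → primer B is higher.

Primer B, 70°C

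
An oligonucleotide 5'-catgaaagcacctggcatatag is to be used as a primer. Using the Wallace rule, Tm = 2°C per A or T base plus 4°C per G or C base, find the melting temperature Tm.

Scanning the sequence gives A=8, T=4, C=5, G=5.
A+T = 12, G+C = 10
Tm = 2×12 + 4×10 = 64°C

64°C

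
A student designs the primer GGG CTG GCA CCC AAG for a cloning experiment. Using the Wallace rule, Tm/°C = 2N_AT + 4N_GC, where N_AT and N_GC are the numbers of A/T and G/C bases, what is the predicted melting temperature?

Scanning the sequence gives C=5, G=6, A=3, T=1.
AT pairs contribute 4, GC pairs contribute 11.
Tm = 4·11 + 2·4 = 44 + 8 = 52°C

52°C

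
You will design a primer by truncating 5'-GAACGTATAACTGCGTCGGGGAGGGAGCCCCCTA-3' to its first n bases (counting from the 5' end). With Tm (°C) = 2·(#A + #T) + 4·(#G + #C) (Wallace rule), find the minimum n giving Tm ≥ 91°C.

First 28 bases: GAACGTATAACTGCGTCGGGGAGGGAGC → Tm = 90°C (< 91°C)
First 29 bases: GAACGTATAACTGCGTCGGGGAGGGAGCC → Tm = 94°C (≥ 91°C)
Each additional base adds 2°C (A/T) or 4°C (G/C), so Tm is non-decreasing in n; n = 29 is the first length to reach 91°C.

n = 29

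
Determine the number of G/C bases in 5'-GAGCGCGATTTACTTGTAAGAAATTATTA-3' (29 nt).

Base counts: A=10, C=3, T=10, G=6
G+C = 6 + 3 = 9

9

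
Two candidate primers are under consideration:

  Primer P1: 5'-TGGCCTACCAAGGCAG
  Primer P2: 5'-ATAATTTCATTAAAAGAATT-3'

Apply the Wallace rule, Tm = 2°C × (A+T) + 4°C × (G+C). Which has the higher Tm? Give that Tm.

Primer P1: A+T=6, G+C=10 → Tm = 2(6)+4(10) = 52°C
Primer P2: A+T=18, G+C=2 → Tm = 2(18)+4(2) = 44°C
52°C vs 44°C → primer P1 is higher.

Primer P1, 52°C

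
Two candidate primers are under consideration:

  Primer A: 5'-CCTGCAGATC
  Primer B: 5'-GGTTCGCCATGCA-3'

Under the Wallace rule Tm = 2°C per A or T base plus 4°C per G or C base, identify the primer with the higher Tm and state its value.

Primer B, 42°C

Primer A: A+T=4, G+C=6 → Tm = 2(4)+4(6) = 32°C
Primer B: A+T=5, G+C=8 → Tm = 2(5)+4(8) = 42°C
32°C vs 42°C → primer B is higher.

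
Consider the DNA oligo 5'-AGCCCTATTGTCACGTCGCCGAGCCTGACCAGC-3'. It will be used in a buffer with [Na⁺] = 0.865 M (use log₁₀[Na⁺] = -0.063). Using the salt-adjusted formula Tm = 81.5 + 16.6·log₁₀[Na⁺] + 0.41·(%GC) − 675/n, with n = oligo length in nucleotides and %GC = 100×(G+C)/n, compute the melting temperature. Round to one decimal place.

Length n = 33. Base counts: G=8, A=6, C=13, T=6
G+C = 21, so %GC = 21/33 × 100 = 63.636%
Salt term: 16.6 × (-0.063) = -1.046
GC term: 0.41 × 63.636 = 26.091; length term: −675/33 = −20.455
Tm = 81.5 + (-1.046) + 26.091 − 20.455 = 86.09 → 86.1°C

86.1°C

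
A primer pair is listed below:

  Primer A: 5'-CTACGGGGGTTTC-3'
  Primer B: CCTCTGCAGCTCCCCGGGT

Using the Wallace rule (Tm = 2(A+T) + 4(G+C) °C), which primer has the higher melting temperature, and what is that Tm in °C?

Primer A: A+T=5, G+C=8 → Tm = 2(5)+4(8) = 42°C
Primer B: A+T=5, G+C=14 → Tm = 2(5)+4(14) = 66°C
42°C vs 66°C → primer B is higher.

Primer B, 66°C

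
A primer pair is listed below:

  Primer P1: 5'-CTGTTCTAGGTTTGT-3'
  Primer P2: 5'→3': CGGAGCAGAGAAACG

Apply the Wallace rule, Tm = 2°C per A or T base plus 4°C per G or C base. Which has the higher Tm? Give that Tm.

Primer P2, 48°C

Primer P1: A+T=9, G+C=6 → Tm = 2(9)+4(6) = 42°C
Primer P2: A+T=6, G+C=9 → Tm = 2(6)+4(9) = 48°C
42°C vs 48°C → primer P2 is higher.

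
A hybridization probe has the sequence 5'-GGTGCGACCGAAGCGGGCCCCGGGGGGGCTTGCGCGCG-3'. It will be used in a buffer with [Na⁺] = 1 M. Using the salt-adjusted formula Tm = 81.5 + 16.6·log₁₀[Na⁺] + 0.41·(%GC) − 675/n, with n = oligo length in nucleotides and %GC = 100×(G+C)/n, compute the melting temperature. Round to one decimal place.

98.3°C

Length n = 38. A=3, T=3, C=12, G=20
G+C = 32, so %GC = 32/38 × 100 = 84.211%
Salt term: 16.6 × (0) = 0
GC term: 0.41 × 84.211 = 34.527; length term: −675/38 = −17.763
Tm = 81.5 + (0) + 34.527 − 17.763 = 98.264 → 98.3°C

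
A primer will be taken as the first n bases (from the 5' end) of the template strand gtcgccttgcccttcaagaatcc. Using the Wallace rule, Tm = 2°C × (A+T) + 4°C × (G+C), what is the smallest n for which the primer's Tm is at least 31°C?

n = 10

First 9 bases: GTCGCCTTG → Tm = 30°C (< 31°C)
First 10 bases: GTCGCCTTGC → Tm = 34°C (≥ 31°C)
Since every base adds ≥2°C, Tm only increases with n, so the threshold is first crossed at n = 10.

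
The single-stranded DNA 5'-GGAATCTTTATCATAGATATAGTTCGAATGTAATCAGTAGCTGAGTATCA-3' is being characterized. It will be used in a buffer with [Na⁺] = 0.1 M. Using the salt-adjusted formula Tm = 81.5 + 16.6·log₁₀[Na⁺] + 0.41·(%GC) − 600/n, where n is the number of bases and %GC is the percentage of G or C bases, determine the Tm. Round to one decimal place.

Length n = 50. C=6, A=17, T=17, G=10
G+C = 16, so %GC = 16/50 × 100 = 32%
Salt term: 16.6 × (-1) = -16.6
GC term: 0.41 × 32 = 13.12; length term: −600/50 = −12
Tm = 81.5 + (-16.6) + 13.12 − 12 = 66.02 → 66.0°C

66.0°C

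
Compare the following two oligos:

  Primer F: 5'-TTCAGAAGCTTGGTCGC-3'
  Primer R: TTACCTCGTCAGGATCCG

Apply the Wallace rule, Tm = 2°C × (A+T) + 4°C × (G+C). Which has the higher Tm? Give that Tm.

Primer R, 56°C

Primer F: A+T=8, G+C=9 → Tm = 2(8)+4(9) = 52°C
Primer R: A+T=8, G+C=10 → Tm = 2(8)+4(10) = 56°C
52°C vs 56°C → primer R is higher.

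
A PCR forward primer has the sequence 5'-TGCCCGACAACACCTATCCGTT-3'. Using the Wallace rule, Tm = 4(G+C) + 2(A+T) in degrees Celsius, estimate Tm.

68°C

Base counts: A=5, C=9, G=3, T=5
A+T = 10, G+C = 12
Tm = 2×10 + 4×12 = 68°C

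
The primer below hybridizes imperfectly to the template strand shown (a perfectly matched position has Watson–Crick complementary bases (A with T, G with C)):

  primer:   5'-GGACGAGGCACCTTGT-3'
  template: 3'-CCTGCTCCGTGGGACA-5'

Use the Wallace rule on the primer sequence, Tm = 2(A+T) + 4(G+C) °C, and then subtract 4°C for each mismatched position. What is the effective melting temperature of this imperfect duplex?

48°C

Primer base counts: A=3, T=3, G=6, C=4 → A+T=6, G+C=10
Perfect-match Tm = 2(6) + 4(10) = 12 + 40 = 52°C
Mismatches (positions where the bases are not complementary): 1 (at position 13)
Effective Tm = 52 − 1×4 = 52 − 4 = 48°C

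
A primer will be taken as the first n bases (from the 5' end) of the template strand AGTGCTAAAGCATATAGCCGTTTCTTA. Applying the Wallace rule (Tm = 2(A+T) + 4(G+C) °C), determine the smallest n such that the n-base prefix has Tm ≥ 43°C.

n = 17

First 16 bases: AGTGCTAAAGCATATA → Tm = 42°C (< 43°C)
First 17 bases: AGTGCTAAAGCATATAG → Tm = 46°C (≥ 43°C)
Since every base adds ≥2°C, Tm only increases with n, so the threshold is first crossed at n = 17.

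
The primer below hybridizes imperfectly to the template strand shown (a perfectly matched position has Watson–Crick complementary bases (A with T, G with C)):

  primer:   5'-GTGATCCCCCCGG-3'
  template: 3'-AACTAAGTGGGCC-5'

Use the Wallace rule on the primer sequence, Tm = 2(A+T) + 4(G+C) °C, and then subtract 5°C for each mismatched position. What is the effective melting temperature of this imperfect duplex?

31°C

Primer base counts: A=1, T=2, G=4, C=6 → A+T=3, G+C=10
Perfect-match Tm = 2(3) + 4(10) = 6 + 40 = 46°C
Mismatches (positions where the bases are not complementary): 3 (at positions 1, 6, 8)
Effective Tm = 46 − 3×5 = 46 − 15 = 31°C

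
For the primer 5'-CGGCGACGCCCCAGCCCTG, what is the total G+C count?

16

Counting bases: T=1, A=2, C=10, G=6
Total G or C: 6 + 10 = 16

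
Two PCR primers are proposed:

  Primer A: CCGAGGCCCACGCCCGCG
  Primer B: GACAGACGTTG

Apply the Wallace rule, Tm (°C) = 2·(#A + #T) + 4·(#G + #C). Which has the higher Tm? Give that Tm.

Primer A: A+T=2, G+C=16 → Tm = 2(2)+4(16) = 68°C
Primer B: A+T=5, G+C=6 → Tm = 2(5)+4(6) = 34°C
68°C vs 34°C → primer A is higher.

Primer A, 68°C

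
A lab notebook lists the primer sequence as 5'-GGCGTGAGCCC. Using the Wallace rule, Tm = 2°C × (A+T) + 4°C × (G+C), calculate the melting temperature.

Base counts: G=5, C=4, T=1, A=1
A+T = 2, G+C = 9
Tm = 4·9 + 2·2 = 36 + 4 = 40°C

40°C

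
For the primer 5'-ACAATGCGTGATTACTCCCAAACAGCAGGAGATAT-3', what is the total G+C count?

Scanning the sequence gives A=13, T=7, G=7, C=8.
Total G or C: 7 + 8 = 15

15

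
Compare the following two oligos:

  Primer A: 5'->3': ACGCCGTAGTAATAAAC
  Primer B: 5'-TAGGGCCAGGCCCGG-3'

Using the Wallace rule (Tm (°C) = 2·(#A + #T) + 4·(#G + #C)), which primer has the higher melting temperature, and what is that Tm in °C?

Primer A: A+T=10, G+C=7 → Tm = 2(10)+4(7) = 48°C
Primer B: A+T=3, G+C=12 → Tm = 2(3)+4(12) = 54°C
48°C vs 54°C → primer B is higher.

Primer B, 54°C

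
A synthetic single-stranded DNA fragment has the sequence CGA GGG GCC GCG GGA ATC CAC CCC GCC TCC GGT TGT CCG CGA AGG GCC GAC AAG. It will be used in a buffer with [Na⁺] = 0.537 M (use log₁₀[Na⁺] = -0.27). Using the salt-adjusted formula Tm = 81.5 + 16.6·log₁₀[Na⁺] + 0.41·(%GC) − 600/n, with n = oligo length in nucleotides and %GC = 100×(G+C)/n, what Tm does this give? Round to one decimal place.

96.3°C

Length n = 54. Counting bases: G=20, T=5, C=20, A=9
G+C = 40, so %GC = 40/54 × 100 = 74.074%
Salt term: 16.6 × (-0.27) = -4.482
GC term: 0.41 × 74.074 = 30.37; length term: −600/54 = −11.111
Tm = 81.5 + (-4.482) + 30.37 − 11.111 = 96.277 → 96.3°C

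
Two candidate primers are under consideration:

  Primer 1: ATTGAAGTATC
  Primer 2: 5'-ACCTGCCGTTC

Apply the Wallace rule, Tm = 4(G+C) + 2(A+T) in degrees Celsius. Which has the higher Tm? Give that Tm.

Primer 1: A+T=8, G+C=3 → Tm = 2(8)+4(3) = 28°C
Primer 2: A+T=4, G+C=7 → Tm = 2(4)+4(7) = 36°C
28°C vs 36°C → primer 2 is higher.

Primer 2, 36°C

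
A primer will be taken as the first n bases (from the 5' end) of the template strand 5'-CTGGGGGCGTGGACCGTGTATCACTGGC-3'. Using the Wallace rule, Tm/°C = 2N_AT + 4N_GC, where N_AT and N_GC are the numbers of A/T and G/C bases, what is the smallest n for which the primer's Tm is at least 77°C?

First 23 bases: CTGGGGGCGTGGACCGTGTATCA → Tm = 76°C (< 77°C)
First 24 bases: CTGGGGGCGTGGACCGTGTATCAC → Tm = 80°C (≥ 77°C)
Since every base adds ≥2°C, Tm only increases with n, so the threshold is first crossed at n = 24.

n = 24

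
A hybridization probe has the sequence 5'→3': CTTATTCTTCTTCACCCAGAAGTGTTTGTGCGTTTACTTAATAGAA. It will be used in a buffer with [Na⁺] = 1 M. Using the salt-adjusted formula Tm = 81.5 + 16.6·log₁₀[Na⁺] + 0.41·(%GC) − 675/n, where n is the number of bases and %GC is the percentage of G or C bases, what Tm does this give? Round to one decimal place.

Length n = 46. T=19, G=7, C=9, A=11
G+C = 16, so %GC = 16/46 × 100 = 34.783%
Salt term: 16.6 × (0) = 0
GC term: 0.41 × 34.783 = 14.261; length term: −675/46 = −14.674
Tm = 81.5 + (0) + 14.261 − 14.674 = 81.087 → 81.1°C

81.1°C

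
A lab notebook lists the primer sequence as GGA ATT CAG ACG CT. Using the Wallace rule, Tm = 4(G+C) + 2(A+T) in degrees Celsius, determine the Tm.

42°C

Counting bases: G=4, C=3, A=4, T=3
A+T = 7, G+C = 7
Tm = 2(7) + 4(7) = 14 + 28 = 42°C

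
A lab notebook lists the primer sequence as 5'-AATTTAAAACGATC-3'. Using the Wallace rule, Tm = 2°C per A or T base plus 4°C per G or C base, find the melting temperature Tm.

34°C

Base counts: C=2, G=1, A=7, T=4
A+T = 11, G+C = 3
Tm = 2×11 + 4×3 = 34°C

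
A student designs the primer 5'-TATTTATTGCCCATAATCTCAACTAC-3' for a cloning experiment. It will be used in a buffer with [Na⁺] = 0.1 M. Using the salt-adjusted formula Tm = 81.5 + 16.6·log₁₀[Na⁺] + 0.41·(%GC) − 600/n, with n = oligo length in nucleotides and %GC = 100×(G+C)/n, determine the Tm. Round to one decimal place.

Length n = 26. Base counts: C=7, A=8, T=10, G=1
G+C = 8, so %GC = 8/26 × 100 = 30.769%
Salt term: 16.6 × (-1) = -16.6
GC term: 0.41 × 30.769 = 12.615; length term: −600/26 = −23.077
Tm = 81.5 + (-16.6) + 12.615 − 23.077 = 54.438 → 54.4°C

54.4°C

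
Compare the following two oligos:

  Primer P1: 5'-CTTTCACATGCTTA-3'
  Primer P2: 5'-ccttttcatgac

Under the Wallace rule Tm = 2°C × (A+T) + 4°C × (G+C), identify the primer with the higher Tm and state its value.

Primer P1, 38°C

Primer P1: A+T=9, G+C=5 → Tm = 2(9)+4(5) = 38°C
Primer P2: A+T=7, G+C=5 → Tm = 2(7)+4(5) = 34°C
38°C vs 34°C → primer P1 is higher.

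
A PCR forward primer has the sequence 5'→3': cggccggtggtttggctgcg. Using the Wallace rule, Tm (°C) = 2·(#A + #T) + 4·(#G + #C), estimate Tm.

70°C

Counting bases: G=10, C=5, A=0, T=5
AT pairs contribute 5, GC pairs contribute 15.
Tm = 2×5 + 4×15 = 70°C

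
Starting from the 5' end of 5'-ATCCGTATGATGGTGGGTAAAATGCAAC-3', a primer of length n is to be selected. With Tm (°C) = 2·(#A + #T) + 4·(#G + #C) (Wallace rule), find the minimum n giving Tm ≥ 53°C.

n = 18

First 17 bases: ATCCGTATGATGGTGGG → Tm = 52°C (< 53°C)
First 18 bases: ATCCGTATGATGGTGGGT → Tm = 54°C (≥ 53°C)
Since every base adds ≥2°C, Tm only increases with n, so the threshold is first crossed at n = 18.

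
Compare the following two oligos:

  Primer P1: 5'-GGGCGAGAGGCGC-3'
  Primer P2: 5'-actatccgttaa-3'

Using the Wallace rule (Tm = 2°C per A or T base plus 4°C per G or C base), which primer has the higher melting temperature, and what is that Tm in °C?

Primer P1, 48°C

Primer P1: A+T=2, G+C=11 → Tm = 2(2)+4(11) = 48°C
Primer P2: A+T=8, G+C=4 → Tm = 2(8)+4(4) = 32°C
48°C vs 32°C → primer P1 is higher.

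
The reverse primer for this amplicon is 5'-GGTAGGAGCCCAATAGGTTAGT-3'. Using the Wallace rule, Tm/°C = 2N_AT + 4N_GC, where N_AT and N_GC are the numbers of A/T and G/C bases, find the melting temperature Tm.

66°C

Scanning the sequence gives A=6, T=5, C=3, G=8.
A+T = 11, G+C = 11
Tm = 2×11 + 4×11 = 66°C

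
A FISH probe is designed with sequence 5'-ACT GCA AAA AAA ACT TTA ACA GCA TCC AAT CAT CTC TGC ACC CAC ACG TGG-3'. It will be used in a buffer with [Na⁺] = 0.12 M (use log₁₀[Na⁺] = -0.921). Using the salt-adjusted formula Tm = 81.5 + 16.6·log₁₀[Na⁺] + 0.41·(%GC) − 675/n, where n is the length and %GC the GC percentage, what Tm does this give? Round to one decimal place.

70.7°C

Length n = 51. Scanning the sequence gives C=16, A=19, G=6, T=10.
G+C = 22, so %GC = 22/51 × 100 = 43.137%
Salt term: 16.6 × (-0.921) = -15.289
GC term: 0.41 × 43.137 = 17.686; length term: −675/51 = −13.235
Tm = 81.5 + (-15.289) + 17.686 − 13.235 = 70.662 → 70.7°C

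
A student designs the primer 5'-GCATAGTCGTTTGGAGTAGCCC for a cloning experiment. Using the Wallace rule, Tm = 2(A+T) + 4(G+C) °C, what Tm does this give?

Counting bases: T=6, C=5, A=4, G=7
A+T = 10, G+C = 12
Tm = 4·12 + 2·10 = 48 + 20 = 68°C

68°C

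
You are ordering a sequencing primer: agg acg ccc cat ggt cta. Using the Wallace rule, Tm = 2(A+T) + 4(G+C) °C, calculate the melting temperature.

58°C

Counting bases: C=6, T=3, A=4, G=5
AT pairs contribute 7, GC pairs contribute 11.
Tm = 2×7 + 4×11 = 58°C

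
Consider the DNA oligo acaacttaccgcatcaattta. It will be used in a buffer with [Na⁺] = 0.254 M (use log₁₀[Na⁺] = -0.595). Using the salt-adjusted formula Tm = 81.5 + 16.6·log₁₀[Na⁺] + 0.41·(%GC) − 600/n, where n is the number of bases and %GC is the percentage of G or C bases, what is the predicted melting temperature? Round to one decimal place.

Length n = 21. Scanning the sequence gives G=1, A=8, C=6, T=6.
G+C = 7, so %GC = 7/21 × 100 = 33.333%
Salt term: 16.6 × (-0.595) = -9.877
GC term: 0.41 × 33.333 = 13.667; length term: −600/21 = −28.571
Tm = 81.5 + (-9.877) + 13.667 − 28.571 = 56.719 → 56.7°C

56.7°C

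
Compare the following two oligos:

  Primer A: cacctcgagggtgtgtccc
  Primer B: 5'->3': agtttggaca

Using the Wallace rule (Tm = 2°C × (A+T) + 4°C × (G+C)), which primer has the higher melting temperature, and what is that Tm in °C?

Primer A: A+T=6, G+C=13 → Tm = 2(6)+4(13) = 64°C
Primer B: A+T=6, G+C=4 → Tm = 2(6)+4(4) = 28°C
64°C vs 28°C → primer A is higher.

Primer A, 64°C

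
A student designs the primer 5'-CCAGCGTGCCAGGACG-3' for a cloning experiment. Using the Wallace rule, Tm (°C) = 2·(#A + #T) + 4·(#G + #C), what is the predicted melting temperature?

Scanning the sequence gives G=6, T=1, C=6, A=3.
So N_AT = 4 and N_GC = 12.
Tm = 4·12 + 2·4 = 48 + 8 = 56°C

56°C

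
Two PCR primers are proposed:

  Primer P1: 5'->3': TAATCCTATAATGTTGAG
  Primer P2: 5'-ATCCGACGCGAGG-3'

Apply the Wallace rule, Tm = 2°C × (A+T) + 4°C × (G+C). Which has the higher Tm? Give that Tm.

Primer P1, 46°C

Primer P1: A+T=13, G+C=5 → Tm = 2(13)+4(5) = 46°C
Primer P2: A+T=4, G+C=9 → Tm = 2(4)+4(9) = 44°C
46°C vs 44°C → primer P1 is higher.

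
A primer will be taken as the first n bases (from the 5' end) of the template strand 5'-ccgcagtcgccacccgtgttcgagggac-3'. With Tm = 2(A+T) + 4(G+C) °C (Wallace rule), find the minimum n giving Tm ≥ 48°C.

n = 14

First 13 bases: CCGCAGTCGCCAC → Tm = 46°C (< 48°C)
First 14 bases: CCGCAGTCGCCACC → Tm = 50°C (≥ 48°C)
Each additional base adds 2°C (A/T) or 4°C (G/C), so Tm is non-decreasing in n; n = 14 is the first length to reach 48°C.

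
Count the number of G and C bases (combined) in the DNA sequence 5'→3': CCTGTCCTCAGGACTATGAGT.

11

A=4, C=6, G=5, T=6
G+C = 5 + 6 = 11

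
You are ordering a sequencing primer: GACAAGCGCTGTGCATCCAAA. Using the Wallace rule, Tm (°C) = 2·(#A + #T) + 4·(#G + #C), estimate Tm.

64°C

Scanning the sequence gives A=7, C=6, G=5, T=3.
A+T = 10, G+C = 11
Tm = 2(10) + 4(11) = 20 + 44 = 64°C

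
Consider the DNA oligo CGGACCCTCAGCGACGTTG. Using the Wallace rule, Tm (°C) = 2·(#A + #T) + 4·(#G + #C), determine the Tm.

64°C

Base counts: G=6, C=7, T=3, A=3
AT pairs contribute 6, GC pairs contribute 13.
Tm = 2(6) + 4(13) = 12 + 52 = 64°C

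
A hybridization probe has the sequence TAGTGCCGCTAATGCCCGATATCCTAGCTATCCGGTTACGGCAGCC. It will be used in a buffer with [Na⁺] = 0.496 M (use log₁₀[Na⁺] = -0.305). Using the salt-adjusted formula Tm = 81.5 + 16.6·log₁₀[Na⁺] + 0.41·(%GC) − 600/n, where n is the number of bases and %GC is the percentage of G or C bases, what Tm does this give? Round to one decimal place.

Length n = 46. T=11, A=9, G=11, C=15
G+C = 26, so %GC = 26/46 × 100 = 56.522%
Salt term: 16.6 × (-0.305) = -5.063
GC term: 0.41 × 56.522 = 23.174; length term: −600/46 = −13.043
Tm = 81.5 + (-5.063) + 23.174 − 13.043 = 86.568 → 86.6°C

86.6°C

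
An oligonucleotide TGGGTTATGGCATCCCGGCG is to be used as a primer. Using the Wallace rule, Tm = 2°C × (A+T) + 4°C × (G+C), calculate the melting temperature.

66°C

A=2, G=8, T=5, C=5
A+T = 7, G+C = 13
Tm = 4·13 + 2·7 = 52 + 14 = 66°C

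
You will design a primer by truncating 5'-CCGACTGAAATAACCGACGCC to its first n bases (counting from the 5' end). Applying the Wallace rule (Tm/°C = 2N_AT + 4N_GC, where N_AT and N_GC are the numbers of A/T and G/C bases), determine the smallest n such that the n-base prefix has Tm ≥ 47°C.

First 15 bases: CCGACTGAAATAACC → Tm = 44°C (< 47°C)
First 16 bases: CCGACTGAAATAACCG → Tm = 48°C (≥ 47°C)
Each additional base adds 2°C (A/T) or 4°C (G/C), so Tm is non-decreasing in n; n = 16 is the first length to reach 47°C.

n = 16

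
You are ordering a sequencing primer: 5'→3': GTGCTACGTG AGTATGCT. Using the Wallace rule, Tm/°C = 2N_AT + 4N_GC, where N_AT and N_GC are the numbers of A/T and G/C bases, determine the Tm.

54°C

Counting bases: A=3, T=6, G=6, C=3
A+T = 9, G+C = 9
Tm = 2×9 + 4×9 = 54°C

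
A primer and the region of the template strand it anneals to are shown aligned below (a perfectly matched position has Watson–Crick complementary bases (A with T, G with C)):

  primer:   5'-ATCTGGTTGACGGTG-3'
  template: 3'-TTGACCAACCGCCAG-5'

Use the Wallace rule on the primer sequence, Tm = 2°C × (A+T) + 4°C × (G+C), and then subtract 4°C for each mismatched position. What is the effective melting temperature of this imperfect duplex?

34°C

Primer base counts: A=2, T=5, G=6, C=2 → A+T=7, G+C=8
Perfect-match Tm = 2(7) + 4(8) = 14 + 32 = 46°C
Mismatches (positions where the bases are not complementary): 3 (at positions 2, 10, 15)
Effective Tm = 46 − 3×4 = 46 − 12 = 34°C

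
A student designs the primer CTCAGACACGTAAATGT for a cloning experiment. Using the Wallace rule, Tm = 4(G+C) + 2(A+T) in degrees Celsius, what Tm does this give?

Base counts: A=6, C=4, G=3, T=4
So N_AT = 10 and N_GC = 7.
Tm = 2(10) + 4(7) = 20 + 28 = 48°C

48°C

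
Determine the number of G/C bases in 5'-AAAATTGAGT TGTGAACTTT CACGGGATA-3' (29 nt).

Base counts: G=7, T=9, C=3, A=10
G+C = 7 + 3 = 10

10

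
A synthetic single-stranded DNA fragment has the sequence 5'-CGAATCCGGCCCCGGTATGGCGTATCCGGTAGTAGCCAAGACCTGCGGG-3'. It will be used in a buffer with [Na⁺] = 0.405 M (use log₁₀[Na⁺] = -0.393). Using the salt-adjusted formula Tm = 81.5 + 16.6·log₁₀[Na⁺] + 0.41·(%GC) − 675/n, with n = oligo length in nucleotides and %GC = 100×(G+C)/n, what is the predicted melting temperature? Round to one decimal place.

Length n = 49. Scanning the sequence gives T=8, C=15, G=17, A=9.
G+C = 32, so %GC = 32/49 × 100 = 65.306%
Salt term: 16.6 × (-0.393) = -6.524
GC term: 0.41 × 65.306 = 26.775; length term: −675/49 = −13.776
Tm = 81.5 + (-6.524) + 26.775 − 13.776 = 87.975 → 88.0°C

88.0°C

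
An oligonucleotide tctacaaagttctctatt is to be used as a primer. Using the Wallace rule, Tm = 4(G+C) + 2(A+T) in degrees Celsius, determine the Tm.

46°C

T=8, G=1, C=4, A=5
A+T = 13, G+C = 5
Tm = 2×13 + 4×5 = 46°C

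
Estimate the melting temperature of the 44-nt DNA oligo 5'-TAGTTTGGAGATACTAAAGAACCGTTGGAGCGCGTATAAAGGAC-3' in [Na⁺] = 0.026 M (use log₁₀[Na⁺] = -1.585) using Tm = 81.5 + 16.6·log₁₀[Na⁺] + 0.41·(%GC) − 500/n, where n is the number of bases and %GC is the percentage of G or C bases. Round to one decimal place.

61.5°C

Length n = 44. Base counts: C=6, T=10, A=15, G=13
G+C = 19, so %GC = 19/44 × 100 = 43.182%
Salt term: 16.6 × (-1.585) = -26.311
GC term: 0.41 × 43.182 = 17.705; length term: −500/44 = −11.364
Tm = 81.5 + (-26.311) + 17.705 − 11.364 = 61.53 → 61.5°C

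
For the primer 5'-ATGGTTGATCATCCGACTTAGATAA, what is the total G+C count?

Base counts: A=8, C=4, G=5, T=8
Total G or C: 5 + 4 = 9

9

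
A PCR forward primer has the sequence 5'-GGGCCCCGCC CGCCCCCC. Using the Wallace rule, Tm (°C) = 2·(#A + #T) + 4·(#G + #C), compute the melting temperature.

Base counts: A=0, G=5, T=0, C=13
A+T = 0, G+C = 18
Tm = 4·18 + 2·0 = 72 + 0 = 72°C

72°C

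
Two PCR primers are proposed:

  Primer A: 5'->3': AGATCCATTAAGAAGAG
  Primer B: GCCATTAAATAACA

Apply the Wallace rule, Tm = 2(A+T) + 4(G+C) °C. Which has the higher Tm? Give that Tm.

Primer A: A+T=11, G+C=6 → Tm = 2(11)+4(6) = 46°C
Primer B: A+T=10, G+C=4 → Tm = 2(10)+4(4) = 36°C
46°C vs 36°C → primer A is higher.

Primer A, 46°C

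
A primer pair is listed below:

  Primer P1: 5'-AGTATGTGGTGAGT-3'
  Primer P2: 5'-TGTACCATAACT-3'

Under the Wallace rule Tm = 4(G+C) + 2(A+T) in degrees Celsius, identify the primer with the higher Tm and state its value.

Primer P1, 40°C

Primer P1: A+T=8, G+C=6 → Tm = 2(8)+4(6) = 40°C
Primer P2: A+T=8, G+C=4 → Tm = 2(8)+4(4) = 32°C
40°C vs 32°C → primer P1 is higher.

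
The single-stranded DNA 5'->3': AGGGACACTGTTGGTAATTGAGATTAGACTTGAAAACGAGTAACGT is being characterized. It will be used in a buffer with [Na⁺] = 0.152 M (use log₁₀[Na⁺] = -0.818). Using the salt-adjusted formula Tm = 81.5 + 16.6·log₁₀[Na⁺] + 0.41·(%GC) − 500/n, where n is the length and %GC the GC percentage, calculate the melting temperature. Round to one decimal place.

73.1°C

Length n = 46. Counting bases: C=5, G=13, A=16, T=12
G+C = 18, so %GC = 18/46 × 100 = 39.13%
Salt term: 16.6 × (-0.818) = -13.579
GC term: 0.41 × 39.13 = 16.043; length term: −500/46 = −10.87
Tm = 81.5 + (-13.579) + 16.043 − 10.87 = 73.094 → 73.1°C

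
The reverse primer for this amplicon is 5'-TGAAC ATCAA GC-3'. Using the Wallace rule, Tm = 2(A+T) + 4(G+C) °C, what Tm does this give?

34°C

Scanning the sequence gives C=3, A=5, T=2, G=2.
So N_AT = 7 and N_GC = 5.
Tm = 2×7 + 4×5 = 34°C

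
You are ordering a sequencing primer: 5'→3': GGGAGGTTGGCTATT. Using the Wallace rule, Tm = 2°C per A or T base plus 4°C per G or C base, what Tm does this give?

Base counts: G=7, A=2, C=1, T=5
A+T = 7, G+C = 8
Tm = 2(7) + 4(8) = 14 + 32 = 46°C

46°C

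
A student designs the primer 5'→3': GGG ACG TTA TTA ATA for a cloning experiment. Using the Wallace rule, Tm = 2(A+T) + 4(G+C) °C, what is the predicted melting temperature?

40°C

A=5, C=1, T=5, G=4
AT pairs contribute 10, GC pairs contribute 5.
Tm = 4·5 + 2·10 = 20 + 20 = 40°C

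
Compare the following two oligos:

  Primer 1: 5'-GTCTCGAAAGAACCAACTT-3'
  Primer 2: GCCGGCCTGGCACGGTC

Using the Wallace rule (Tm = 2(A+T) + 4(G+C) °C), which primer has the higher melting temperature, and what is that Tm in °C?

Primer 1: A+T=11, G+C=8 → Tm = 2(11)+4(8) = 54°C
Primer 2: A+T=3, G+C=14 → Tm = 2(3)+4(14) = 62°C
54°C vs 62°C → primer 2 is higher.

Primer 2, 62°C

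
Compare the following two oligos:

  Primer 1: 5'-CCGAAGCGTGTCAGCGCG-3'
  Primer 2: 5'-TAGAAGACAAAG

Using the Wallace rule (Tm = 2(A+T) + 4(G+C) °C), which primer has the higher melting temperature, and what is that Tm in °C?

Primer 1, 62°C

Primer 1: A+T=5, G+C=13 → Tm = 2(5)+4(13) = 62°C
Primer 2: A+T=8, G+C=4 → Tm = 2(8)+4(4) = 32°C
62°C vs 32°C → primer 1 is higher.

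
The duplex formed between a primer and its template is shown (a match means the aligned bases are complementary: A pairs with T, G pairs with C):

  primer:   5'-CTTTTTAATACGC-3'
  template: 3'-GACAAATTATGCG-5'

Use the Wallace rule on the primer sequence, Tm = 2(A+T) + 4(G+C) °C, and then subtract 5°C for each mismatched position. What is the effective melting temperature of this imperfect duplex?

Primer base counts: A=3, T=6, G=1, C=3 → A+T=9, G+C=4
Perfect-match Tm = 2(9) + 4(4) = 18 + 16 = 34°C
Mismatches (positions where the bases are not complementary): 1 (at position 3)
Effective Tm = 34 − 1×5 = 34 − 5 = 29°C

29°C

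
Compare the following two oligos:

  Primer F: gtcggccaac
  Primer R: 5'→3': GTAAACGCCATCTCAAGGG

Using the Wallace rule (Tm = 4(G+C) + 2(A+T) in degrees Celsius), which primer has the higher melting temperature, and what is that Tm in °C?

Primer R, 58°C

Primer F: A+T=3, G+C=7 → Tm = 2(3)+4(7) = 34°C
Primer R: A+T=9, G+C=10 → Tm = 2(9)+4(10) = 58°C
34°C vs 58°C → primer R is higher.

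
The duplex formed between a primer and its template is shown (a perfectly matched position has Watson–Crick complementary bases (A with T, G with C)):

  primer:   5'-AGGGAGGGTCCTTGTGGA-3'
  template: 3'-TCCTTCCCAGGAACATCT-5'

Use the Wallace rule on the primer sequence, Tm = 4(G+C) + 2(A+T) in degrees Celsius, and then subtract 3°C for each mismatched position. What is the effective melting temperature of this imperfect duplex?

52°C

Primer base counts: A=3, T=4, G=9, C=2 → A+T=7, G+C=11
Perfect-match Tm = 2(7) + 4(11) = 14 + 44 = 58°C
Mismatches (positions where the bases are not complementary): 2 (at positions 4, 16)
Effective Tm = 58 − 2×3 = 58 − 6 = 52°C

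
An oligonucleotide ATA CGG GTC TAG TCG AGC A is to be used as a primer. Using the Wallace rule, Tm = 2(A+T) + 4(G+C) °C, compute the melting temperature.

T=4, A=5, G=6, C=4
So N_AT = 9 and N_GC = 10.
Tm = 2×9 + 4×10 = 58°C

58°C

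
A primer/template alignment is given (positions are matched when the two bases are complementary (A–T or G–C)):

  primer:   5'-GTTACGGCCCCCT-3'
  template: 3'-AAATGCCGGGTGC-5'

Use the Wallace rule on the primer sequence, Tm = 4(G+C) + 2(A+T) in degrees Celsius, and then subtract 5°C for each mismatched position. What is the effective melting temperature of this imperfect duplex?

Primer base counts: A=1, T=3, G=3, C=6 → A+T=4, G+C=9
Perfect-match Tm = 2(4) + 4(9) = 8 + 36 = 44°C
Mismatches (positions where the bases are not complementary): 3 (at positions 1, 11, 13)
Effective Tm = 44 − 3×5 = 44 − 15 = 29°C

29°C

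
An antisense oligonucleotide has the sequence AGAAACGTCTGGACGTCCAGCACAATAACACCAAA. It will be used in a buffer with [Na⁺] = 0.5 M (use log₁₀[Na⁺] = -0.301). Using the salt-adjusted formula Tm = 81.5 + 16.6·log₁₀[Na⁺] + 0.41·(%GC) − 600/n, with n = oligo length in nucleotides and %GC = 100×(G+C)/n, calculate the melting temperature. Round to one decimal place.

Length n = 35. Scanning the sequence gives A=15, T=4, G=6, C=10.
G+C = 16, so %GC = 16/35 × 100 = 45.714%
Salt term: 16.6 × (-0.301) = -4.997
GC term: 0.41 × 45.714 = 18.743; length term: −600/35 = −17.143
Tm = 81.5 + (-4.997) + 18.743 − 17.143 = 78.103 → 78.1°C

78.1°C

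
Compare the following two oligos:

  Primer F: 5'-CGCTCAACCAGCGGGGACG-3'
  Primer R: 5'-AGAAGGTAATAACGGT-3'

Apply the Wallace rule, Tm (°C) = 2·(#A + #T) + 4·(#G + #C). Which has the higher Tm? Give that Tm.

Primer F: A+T=5, G+C=14 → Tm = 2(5)+4(14) = 66°C
Primer R: A+T=10, G+C=6 → Tm = 2(10)+4(6) = 44°C
66°C vs 44°C → primer F is higher.

Primer F, 66°C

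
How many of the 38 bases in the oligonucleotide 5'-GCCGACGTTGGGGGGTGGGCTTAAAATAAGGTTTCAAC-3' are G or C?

Scanning the sequence gives G=14, C=6, T=9, A=9.
G+C = 14 + 6 = 20

20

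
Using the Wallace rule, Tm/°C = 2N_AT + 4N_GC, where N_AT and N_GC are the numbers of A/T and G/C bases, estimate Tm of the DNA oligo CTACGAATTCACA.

36°C

Scanning the sequence gives A=5, G=1, C=4, T=3.
AT pairs contribute 8, GC pairs contribute 5.
Tm = 4·5 + 2·8 = 20 + 16 = 36°C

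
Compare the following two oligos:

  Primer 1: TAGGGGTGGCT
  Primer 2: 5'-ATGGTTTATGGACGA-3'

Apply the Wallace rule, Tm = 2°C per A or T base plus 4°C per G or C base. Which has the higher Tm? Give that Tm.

Primer 2, 42°C

Primer 1: A+T=4, G+C=7 → Tm = 2(4)+4(7) = 36°C
Primer 2: A+T=9, G+C=6 → Tm = 2(9)+4(6) = 42°C
36°C vs 42°C → primer 2 is higher.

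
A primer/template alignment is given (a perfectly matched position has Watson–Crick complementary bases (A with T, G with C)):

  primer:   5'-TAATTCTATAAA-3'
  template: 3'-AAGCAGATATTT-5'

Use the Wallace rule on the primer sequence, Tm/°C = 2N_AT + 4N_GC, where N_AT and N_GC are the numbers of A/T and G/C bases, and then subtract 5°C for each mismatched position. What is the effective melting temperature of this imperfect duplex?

11°C

Primer base counts: A=6, T=5, G=0, C=1 → A+T=11, G+C=1
Perfect-match Tm = 2(11) + 4(1) = 22 + 4 = 26°C
Mismatches (positions where the bases are not complementary): 3 (at positions 2, 3, 4)
Effective Tm = 26 − 3×5 = 26 − 15 = 11°C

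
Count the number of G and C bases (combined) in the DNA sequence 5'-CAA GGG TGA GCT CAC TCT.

10

G=5, T=4, C=5, A=4
Total G or C: 5 + 5 = 10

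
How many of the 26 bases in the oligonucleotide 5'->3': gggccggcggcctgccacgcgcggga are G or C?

A=2, C=10, T=1, G=13
Total G or C: 13 + 10 = 23

23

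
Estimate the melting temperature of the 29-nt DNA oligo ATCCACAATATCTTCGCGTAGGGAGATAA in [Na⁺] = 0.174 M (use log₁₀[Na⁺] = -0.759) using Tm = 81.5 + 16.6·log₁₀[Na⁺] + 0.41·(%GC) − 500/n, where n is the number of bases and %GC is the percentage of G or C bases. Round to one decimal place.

Length n = 29. T=7, G=6, A=10, C=6
G+C = 12, so %GC = 12/29 × 100 = 41.379%
Salt term: 16.6 × (-0.759) = -12.599
GC term: 0.41 × 41.379 = 16.965; length term: −500/29 = −17.241
Tm = 81.5 + (-12.599) + 16.965 − 17.241 = 68.625 → 68.6°C

68.6°C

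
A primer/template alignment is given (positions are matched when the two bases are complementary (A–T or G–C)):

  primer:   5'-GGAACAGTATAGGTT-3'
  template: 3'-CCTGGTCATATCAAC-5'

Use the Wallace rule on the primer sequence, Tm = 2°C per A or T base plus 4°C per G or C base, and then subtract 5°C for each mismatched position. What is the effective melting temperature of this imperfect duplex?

27°C

Primer base counts: A=5, T=4, G=5, C=1 → A+T=9, G+C=6
Perfect-match Tm = 2(9) + 4(6) = 18 + 24 = 42°C
Mismatches (positions where the bases are not complementary): 3 (at positions 4, 13, 15)
Effective Tm = 42 − 3×5 = 42 − 15 = 27°C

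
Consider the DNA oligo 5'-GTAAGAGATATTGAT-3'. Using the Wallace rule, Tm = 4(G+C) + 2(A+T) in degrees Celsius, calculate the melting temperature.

Counting bases: C=0, A=6, G=4, T=5
AT pairs contribute 11, GC pairs contribute 4.
Tm = 2(11) + 4(4) = 22 + 16 = 38°C

38°C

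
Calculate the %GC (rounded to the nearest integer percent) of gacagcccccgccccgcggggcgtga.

Scanning the sequence gives C=12, T=1, G=10, A=3.
G+C = 10 + 12 = 22 out of 26 bases
%GC = 22/26 × 100 = 84.62% ≈ 85%

85%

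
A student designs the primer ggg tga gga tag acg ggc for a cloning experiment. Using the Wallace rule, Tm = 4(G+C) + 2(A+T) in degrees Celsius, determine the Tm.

60°C

Counting bases: C=2, G=10, T=2, A=4
AT pairs contribute 6, GC pairs contribute 12.
Tm = 4·12 + 2·6 = 48 + 12 = 60°C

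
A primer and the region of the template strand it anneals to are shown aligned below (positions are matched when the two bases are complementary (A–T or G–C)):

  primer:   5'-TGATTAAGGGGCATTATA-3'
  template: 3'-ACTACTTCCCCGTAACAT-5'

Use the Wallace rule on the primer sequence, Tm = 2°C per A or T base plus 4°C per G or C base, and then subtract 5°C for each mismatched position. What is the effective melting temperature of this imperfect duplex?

Primer base counts: A=6, T=6, G=5, C=1 → A+T=12, G+C=6
Perfect-match Tm = 2(12) + 4(6) = 24 + 24 = 48°C
Mismatches (positions where the bases are not complementary): 2 (at positions 5, 16)
Effective Tm = 48 − 2×5 = 48 − 10 = 38°C

38°C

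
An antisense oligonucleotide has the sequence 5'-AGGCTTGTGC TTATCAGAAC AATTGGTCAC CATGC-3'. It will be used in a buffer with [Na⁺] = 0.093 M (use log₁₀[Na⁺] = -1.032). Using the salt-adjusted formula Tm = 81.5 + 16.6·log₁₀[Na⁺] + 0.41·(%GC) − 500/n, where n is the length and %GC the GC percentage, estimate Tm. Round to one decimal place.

Length n = 35. A=9, T=10, G=8, C=8
G+C = 16, so %GC = 16/35 × 100 = 45.714%
Salt term: 16.6 × (-1.032) = -17.131
GC term: 0.41 × 45.714 = 18.743; length term: −500/35 = −14.286
Tm = 81.5 + (-17.131) + 18.743 − 14.286 = 68.826 → 68.8°C

68.8°C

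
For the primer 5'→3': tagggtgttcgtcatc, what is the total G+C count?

Scanning the sequence gives A=2, C=3, G=5, T=6.
Total G or C: 5 + 3 = 8

8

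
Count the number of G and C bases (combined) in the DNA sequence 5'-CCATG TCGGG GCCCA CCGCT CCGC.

19

Counting bases: T=3, C=12, A=2, G=7
G+C = 7 + 12 = 19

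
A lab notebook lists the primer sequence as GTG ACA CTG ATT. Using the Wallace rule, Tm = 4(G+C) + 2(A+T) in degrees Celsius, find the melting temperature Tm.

T=4, A=3, C=2, G=3
A+T = 7, G+C = 5
Tm = 4·5 + 2·7 = 20 + 14 = 34°C

34°C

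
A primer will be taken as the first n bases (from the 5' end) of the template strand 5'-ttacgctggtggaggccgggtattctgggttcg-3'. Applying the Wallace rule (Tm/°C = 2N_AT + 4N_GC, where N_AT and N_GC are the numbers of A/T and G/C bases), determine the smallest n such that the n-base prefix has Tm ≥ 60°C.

n = 18

First 17 bases: TTACGCTGGTGGAGGCC → Tm = 56°C (< 60°C)
First 18 bases: TTACGCTGGTGGAGGCCG → Tm = 60°C (≥ 60°C)
Each additional base adds 2°C (A/T) or 4°C (G/C), so Tm is non-decreasing in n; n = 18 is the first length to reach 60°C.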